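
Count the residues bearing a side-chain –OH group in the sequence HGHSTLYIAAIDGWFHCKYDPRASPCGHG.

Serine (S), threonine (T), and tyrosine (Y) each carry a hydroxyl group on the side chain.
Matching residues: S4, T5, Y7, Y19, S24.

5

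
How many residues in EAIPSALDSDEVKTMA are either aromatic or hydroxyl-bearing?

Aromatic: F, W, Y. Hydroxyl-bearing: S, T, Y.
Aromatic residues here: none (0).
Hydroxyl-bearing residues here: S5, S9, T14 (3).
(Y belongs to both groups, but none appear in this sequence.) Total = 0 + 3 = 3.

3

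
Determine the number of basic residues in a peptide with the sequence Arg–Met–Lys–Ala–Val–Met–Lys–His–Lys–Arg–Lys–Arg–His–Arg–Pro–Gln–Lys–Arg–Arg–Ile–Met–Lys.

Lysine (K), arginine (R), and histidine (H) have basic, nitrogen-containing side chains.
Matching residues: Arg1, Lys3, Lys7, His8, Lys9, Arg10, Lys11, Arg12, His13, Arg14, Lys17, Arg18, Arg19, Lys22.

14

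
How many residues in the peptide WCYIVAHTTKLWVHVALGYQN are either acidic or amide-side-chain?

2

Acidic: D, E. Amide-side-chain: N, Q.
Acidic residues here: none (0).
Amide-side-chain residues here: Q20, N21 (2).
The two groups share no amino acid, so total = 0 + 2 = 2.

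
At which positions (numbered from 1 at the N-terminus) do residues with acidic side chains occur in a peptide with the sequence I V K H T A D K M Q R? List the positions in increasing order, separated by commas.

7

The acidic residues are Asp (D) and Glu (E), whose side chains end in a carboxylate group.
Matching residues: D7.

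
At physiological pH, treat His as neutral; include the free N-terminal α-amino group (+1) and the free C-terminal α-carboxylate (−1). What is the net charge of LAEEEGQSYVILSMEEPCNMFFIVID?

-6

The side chains ionized at physiological pH are Lys/Arg (+1) and Asp/Glu (−1); with His treated as neutral, nothing else contributes.
Positive (K, R): none → +0.
Negative (D, E): E3, E4, E5, E15, E16, D26 → −6.
The N-terminus (+1) and C-terminus (−1) cancel.
Net charge = (+0) + (−6) = −6.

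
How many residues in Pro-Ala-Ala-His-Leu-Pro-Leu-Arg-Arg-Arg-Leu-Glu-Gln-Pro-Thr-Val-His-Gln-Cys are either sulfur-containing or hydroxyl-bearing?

Sulfur-containing: C, M. Hydroxyl-bearing: S, T, Y.
Sulfur-containing residues here: Cys19 (1).
Hydroxyl-bearing residues here: Thr15 (1).
The two groups share no amino acid, so total = 1 + 1 = 2.

2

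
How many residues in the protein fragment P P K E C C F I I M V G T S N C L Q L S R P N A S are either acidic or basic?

Acidic: D, E. Basic: H, K, R.
Acidic residues here: E4 (1).
Basic residues here: K3, R21 (2).
The two groups share no amino acid, so total = 1 + 2 = 3.

3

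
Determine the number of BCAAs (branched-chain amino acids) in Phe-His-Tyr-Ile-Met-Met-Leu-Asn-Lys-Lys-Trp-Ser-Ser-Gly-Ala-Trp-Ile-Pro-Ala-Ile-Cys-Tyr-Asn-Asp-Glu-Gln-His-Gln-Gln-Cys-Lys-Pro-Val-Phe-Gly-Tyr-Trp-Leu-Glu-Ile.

Valine (V), leucine (L), and isoleucine (I) are the branched-chain amino acids.
Matching residues: Ile4, Leu7, Ile17, Ile20, Val33, Leu38, Ile40.

7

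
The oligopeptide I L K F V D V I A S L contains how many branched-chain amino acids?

V, L, and I make up the branched-chain aliphatic group.
Matching residues: I1, L2, V5, V7, I8, L11.

6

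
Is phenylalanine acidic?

The acidic residues are Asp (D) and Glu (E), whose side chains end in a carboxylate group.
Phenylalanine is not in this group.

No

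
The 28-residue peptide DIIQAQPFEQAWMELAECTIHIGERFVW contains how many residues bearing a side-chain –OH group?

1

S, T, and Y are the three residues with a side-chain hydroxyl.
Matching residues: T19.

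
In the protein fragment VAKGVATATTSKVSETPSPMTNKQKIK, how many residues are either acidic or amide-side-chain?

Acidic: D, E. Amide-side-chain: N, Q.
Acidic residues here: E15 (1).
Amide-side-chain residues here: N22, Q24 (2).
The two groups share no amino acid, so total = 1 + 2 = 3.

3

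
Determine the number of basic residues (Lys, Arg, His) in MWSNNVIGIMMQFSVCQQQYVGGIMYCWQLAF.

None of the 32 residues belong to this group.

0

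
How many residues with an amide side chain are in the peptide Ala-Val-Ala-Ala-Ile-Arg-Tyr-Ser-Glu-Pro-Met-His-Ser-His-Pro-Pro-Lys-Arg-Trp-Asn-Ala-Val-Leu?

1

Only N (asparagine) and Q (glutamine) carry a side-chain carboxamide.
Matching residues: Asn20.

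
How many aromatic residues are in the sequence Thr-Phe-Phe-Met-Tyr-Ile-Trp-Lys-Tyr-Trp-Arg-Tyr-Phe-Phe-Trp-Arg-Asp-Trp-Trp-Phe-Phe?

F, W, and Y each carry an aromatic ring on the side chain.
Matching residues: Phe2, Phe3, Tyr5, Trp7, Tyr9, Trp10, Tyr12, Phe13, Phe14, Trp15, Trp18, Trp19, Phe20, Phe21.

14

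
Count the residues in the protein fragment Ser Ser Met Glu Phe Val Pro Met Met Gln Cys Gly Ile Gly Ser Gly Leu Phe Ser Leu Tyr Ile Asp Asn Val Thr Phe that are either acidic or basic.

2

Acidic: D, E. Basic: H, K, R.
Acidic residues here: Glu4, Asp23 (2).
Basic residues here: none (0).
The two groups share no amino acid, so total = 2 + 0 = 2.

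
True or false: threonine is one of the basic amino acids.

False

Lysine (K), arginine (R), and histidine (H) have basic, nitrogen-containing side chains.
Threonine is not in this group.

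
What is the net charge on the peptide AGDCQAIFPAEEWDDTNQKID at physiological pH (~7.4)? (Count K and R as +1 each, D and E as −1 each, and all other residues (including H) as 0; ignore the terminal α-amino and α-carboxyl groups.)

-5

Positive (K, R): K19 → +1.
Negative (D, E): D3, E11, E12, D14, D15, D21 → −6.
Net charge = (+1) + (−6) = −5.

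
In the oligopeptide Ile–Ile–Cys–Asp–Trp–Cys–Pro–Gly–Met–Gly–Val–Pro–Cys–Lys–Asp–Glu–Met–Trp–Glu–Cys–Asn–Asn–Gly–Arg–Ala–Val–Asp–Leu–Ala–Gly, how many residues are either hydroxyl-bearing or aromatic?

Hydroxyl-bearing: S, T, Y. Aromatic: F, W, Y.
Hydroxyl-bearing residues here: none (0).
Aromatic residues here: Trp5, Trp18 (2).
(Y belongs to both groups, but none appear in this sequence.) Total = 0 + 2 = 2.

2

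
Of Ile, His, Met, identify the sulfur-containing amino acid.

Cysteine (C, thiol) and methionine (M, thioether) are the two sulfur-containing amino acids.
Of the listed options, only Met belongs to this group.

Met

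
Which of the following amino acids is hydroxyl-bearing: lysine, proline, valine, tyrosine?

The –OH-bearing residues are Ser, Thr (aliphatic alcohols), and Tyr (phenol).
Of the listed options, only tyrosine belongs to this group.

tyrosine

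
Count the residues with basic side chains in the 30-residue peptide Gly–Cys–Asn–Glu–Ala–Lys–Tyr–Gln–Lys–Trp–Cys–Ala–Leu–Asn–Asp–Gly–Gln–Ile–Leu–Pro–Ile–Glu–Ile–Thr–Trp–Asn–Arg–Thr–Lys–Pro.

Lysine (K), arginine (R), and histidine (H) have basic, nitrogen-containing side chains.
Matching residues: Lys6, Lys9, Arg27, Lys29.

4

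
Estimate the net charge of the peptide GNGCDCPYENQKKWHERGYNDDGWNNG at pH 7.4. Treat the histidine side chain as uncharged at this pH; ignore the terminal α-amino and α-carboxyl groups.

-2

Near pH 7.4, K and R contribute +1 each, D and E contribute −1 each, and every other side chain (His included, as stated) is uncharged.
Positive (K, R): K12, K13, R17 → +3.
Negative (D, E): D5, E9, E16, D21, D22 → −5.
Net charge = (+3) + (−5) = −2.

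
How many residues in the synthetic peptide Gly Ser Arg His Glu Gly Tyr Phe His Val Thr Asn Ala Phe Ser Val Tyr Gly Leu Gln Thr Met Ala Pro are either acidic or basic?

4

Acidic: D, E. Basic: H, K, R.
Acidic residues here: Glu5 (1).
Basic residues here: Arg3, His4, His9 (3).
The two groups share no amino acid, so total = 1 + 3 = 4.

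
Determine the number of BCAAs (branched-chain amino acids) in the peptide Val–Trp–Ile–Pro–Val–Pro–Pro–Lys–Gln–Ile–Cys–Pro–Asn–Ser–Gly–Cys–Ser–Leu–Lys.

5

Valine (V), leucine (L), and isoleucine (I) are the branched-chain amino acids.
Matching residues: Val1, Ile3, Val5, Ile10, Leu18.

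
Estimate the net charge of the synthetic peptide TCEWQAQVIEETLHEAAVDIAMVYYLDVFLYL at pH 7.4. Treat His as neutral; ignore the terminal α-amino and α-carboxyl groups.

Near pH 7.4, K and R contribute +1 each, D and E contribute −1 each, and every other side chain (His included, as stated) is uncharged.
Positive (K, R): none → +0.
Negative (D, E): E3, E10, E11, E15, D19, D27 → −6.
Net charge = (+0) + (−6) = −6.

-6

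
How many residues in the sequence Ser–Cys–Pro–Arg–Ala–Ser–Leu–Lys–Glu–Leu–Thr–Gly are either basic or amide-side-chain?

Basic: H, K, R. Amide-side-chain: N, Q.
Basic residues here: Arg4, Lys8 (2).
Amide-side-chain residues here: none (0).
The two groups share no amino acid, so total = 2 + 0 = 2.

2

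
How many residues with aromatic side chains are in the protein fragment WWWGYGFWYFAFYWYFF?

14

The aromatic amino acids are Phe (F, benzyl), Trp (W, indole), and Tyr (Y, phenol).
Matching residues: W1, W2, W3, Y5, F7, W8, Y9, F10, F12, Y13, W14, Y15, F16, F17.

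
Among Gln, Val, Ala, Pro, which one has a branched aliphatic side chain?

Val

Valine (V), leucine (L), and isoleucine (I) are the branched-chain amino acids.
Of the listed options, only Val belongs to this group.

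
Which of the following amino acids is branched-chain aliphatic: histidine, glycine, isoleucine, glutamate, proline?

isoleucine

V, L, and I make up the branched-chain aliphatic group.
Of the listed options, only isoleucine belongs to this group.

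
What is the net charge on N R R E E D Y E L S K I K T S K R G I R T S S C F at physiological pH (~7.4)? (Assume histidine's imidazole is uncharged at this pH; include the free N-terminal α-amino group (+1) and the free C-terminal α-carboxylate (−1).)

+3

Near pH 7.4, K and R contribute +1 each, D and E contribute −1 each, and every other side chain (His included, as stated) is uncharged.
Positive (K, R): R2, R3, K11, K13, K16, R17, R20 → +7.
Negative (D, E): E4, E5, D6, E8 → −4.
The N-terminus (+1) and C-terminus (−1) cancel.
Net charge = (+7) + (−4) = +3.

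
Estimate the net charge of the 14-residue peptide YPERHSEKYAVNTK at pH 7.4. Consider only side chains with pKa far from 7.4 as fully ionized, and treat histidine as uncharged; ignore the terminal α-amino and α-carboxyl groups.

The side chains ionized at physiological pH are Lys/Arg (+1) and Asp/Glu (−1); with His treated as neutral, nothing else contributes.
Positive (K, R): R4, K8, K14 → +3.
Negative (D, E): E3, E7 → −2.
Net charge = (+3) + (−2) = +1.

+1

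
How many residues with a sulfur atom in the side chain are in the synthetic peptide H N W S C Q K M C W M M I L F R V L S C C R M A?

8

Cysteine (C, thiol) and methionine (M, thioether) are the two sulfur-containing amino acids.
Matching residues: C5, M8, C9, M11, M12, C20, C21, M23.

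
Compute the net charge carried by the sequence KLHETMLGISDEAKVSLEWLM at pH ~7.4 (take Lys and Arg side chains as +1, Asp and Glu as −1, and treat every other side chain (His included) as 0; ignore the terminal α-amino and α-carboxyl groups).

-2

Positive (K, R): K1, K14 → +2.
Negative (D, E): E4, D11, E12, E18 → −4.
Net charge = (+2) + (−4) = −2.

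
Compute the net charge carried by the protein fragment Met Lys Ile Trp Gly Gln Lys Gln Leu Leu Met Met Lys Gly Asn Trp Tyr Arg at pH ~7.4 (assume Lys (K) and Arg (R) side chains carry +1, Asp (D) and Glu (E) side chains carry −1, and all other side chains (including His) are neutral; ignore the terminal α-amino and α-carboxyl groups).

+4

Positive (K, R): Lys2, Lys7, Lys13, Arg18 → +4.
Negative (D, E): none → −0.
Net charge = (+4) + (−0) = +4.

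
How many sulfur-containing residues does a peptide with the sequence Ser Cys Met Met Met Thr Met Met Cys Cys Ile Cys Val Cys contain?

Cysteine (C, thiol) and methionine (M, thioether) are the two sulfur-containing amino acids.
Matching residues: Cys2, Met3, Met4, Met5, Met7, Met8, Cys9, Cys10, Cys12, Cys14.

10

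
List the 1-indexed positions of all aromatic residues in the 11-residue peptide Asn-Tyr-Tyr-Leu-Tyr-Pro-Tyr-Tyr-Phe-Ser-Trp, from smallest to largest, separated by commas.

Phenylalanine (F), tryptophan (W), and tyrosine (Y) have aromatic ring side chains.
Matching residues: Tyr2, Tyr3, Tyr5, Tyr7, Tyr8, Phe9, Trp11.

2, 3, 5, 7, 8, 9, 11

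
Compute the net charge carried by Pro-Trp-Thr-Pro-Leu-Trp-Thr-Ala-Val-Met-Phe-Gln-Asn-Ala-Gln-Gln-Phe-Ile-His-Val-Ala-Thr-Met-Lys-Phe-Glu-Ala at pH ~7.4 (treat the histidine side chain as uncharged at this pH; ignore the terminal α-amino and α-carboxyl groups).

At pH ~7.4 the Lys and Arg side chains are protonated (+1), the Asp and Glu side chains are deprotonated (−1), and with His taken as neutral all other side chains carry no charge.
Positive (K, R): Lys24 → +1.
Negative (D, E): Glu26 → −1.
Net charge = (+1) + (−1) = 0.

0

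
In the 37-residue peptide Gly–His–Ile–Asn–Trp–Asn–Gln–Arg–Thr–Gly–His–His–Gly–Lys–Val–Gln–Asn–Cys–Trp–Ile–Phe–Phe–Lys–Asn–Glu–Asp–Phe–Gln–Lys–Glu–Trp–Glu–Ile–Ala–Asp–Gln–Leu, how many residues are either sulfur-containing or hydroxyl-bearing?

Sulfur-containing: C, M. Hydroxyl-bearing: S, T, Y.
Sulfur-containing residues here: Cys18 (1).
Hydroxyl-bearing residues here: Thr9 (1).
The two groups share no amino acid, so total = 1 + 1 = 2.

2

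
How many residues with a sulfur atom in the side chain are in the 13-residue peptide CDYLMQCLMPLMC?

Only Cys (C) and Met (M) have a sulfur atom in the side chain.
Matching residues: C1, M5, C7, M9, M12, C13.

6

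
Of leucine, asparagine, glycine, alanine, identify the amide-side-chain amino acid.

asparagine

Asparagine (N) and glutamine (Q) have uncharged amide side chains.
Of the listed options, only asparagine belongs to this group.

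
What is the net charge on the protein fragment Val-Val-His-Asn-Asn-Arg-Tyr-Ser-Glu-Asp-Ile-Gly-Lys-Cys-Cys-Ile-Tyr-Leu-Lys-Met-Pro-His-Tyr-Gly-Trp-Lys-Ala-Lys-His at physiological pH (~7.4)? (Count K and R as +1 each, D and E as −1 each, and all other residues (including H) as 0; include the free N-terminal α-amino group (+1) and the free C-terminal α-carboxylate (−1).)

+3

Positive (K, R): Arg6, Lys13, Lys19, Lys26, Lys28 → +5.
Negative (D, E): Glu9, Asp10 → −2.
The N-terminus (+1) and C-terminus (−1) cancel.
Net charge = (+5) + (−2) = +3.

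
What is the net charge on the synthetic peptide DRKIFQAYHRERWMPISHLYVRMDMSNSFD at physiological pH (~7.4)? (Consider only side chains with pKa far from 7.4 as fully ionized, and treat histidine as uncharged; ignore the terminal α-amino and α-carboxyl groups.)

+1

At pH ~7.4 the Lys and Arg side chains are protonated (+1), the Asp and Glu side chains are deprotonated (−1), and with His taken as neutral all other side chains carry no charge.
Positive (K, R): R2, K3, R10, R12, R22 → +5.
Negative (D, E): D1, E11, D24, D30 → −4.
Net charge = (+5) + (−4) = +1.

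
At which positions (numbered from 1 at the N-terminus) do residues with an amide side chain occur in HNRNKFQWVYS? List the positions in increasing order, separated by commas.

2, 4, 7

Asparagine (N) and glutamine (Q) have uncharged amide side chains.
Matching residues: N2, N4, Q7.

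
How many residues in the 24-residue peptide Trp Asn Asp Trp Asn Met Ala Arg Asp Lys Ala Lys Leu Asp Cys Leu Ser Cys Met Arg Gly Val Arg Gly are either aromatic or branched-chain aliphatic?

5

Aromatic: F, W, Y. Branched-chain aliphatic: I, L, V.
Aromatic residues here: Trp1, Trp4 (2).
Branched-chain aliphatic residues here: Leu13, Leu16, Val22 (3).
The two groups share no amino acid, so total = 2 + 3 = 5.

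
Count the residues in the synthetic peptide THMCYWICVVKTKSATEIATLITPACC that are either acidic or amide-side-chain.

1

Acidic: D, E. Amide-side-chain: N, Q.
Acidic residues here: E17 (1).
Amide-side-chain residues here: none (0).
The two groups share no amino acid, so total = 1 + 0 = 1.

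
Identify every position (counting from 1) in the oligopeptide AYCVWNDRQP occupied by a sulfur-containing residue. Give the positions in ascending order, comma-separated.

Matching residues: C3.

3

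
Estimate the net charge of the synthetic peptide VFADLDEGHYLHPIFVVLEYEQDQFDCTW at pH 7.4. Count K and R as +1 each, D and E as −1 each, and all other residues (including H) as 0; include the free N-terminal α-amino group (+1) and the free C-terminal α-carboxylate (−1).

Positive (K, R): none → +0.
Negative (D, E): D4, D6, E7, E19, E21, D23, D26 → −7.
The N-terminus (+1) and C-terminus (−1) cancel.
Net charge = (+0) + (−7) = −7.

-7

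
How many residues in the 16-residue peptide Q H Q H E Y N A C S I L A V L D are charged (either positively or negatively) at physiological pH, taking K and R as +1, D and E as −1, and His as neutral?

2

Charged side chains at pH ~7.4: K, R (positive); D, E (negative).
Matching residues: E5, D16.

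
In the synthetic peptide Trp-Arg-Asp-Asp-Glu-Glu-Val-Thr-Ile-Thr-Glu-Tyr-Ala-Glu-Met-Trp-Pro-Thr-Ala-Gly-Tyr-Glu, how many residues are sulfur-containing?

1

Cysteine (C, thiol) and methionine (M, thioether) are the two sulfur-containing amino acids.
Matching residues: Met15.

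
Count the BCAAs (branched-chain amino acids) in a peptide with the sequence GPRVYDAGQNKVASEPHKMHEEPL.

The BCAAs are Val, Leu, and Ile — aliphatic side chains with a branch point.
Matching residues: V4, V12, L24.

3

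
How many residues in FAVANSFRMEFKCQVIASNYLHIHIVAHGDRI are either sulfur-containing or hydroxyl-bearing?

5

Sulfur-containing: C, M. Hydroxyl-bearing: S, T, Y.
Sulfur-containing residues here: M9, C13 (2).
Hydroxyl-bearing residues here: S6, S18, Y20 (3).
The two groups share no amino acid, so total = 2 + 3 = 5.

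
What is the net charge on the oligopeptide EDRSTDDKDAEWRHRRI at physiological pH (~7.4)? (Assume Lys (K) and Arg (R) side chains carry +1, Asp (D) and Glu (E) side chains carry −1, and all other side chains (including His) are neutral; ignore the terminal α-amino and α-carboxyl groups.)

Positive (K, R): R3, K8, R13, R15, R16 → +5.
Negative (D, E): E1, D2, D6, D7, D9, E11 → −6.
Net charge = (+5) + (−6) = −1.

-1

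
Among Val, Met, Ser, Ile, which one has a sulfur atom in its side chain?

Met

The sulfur-bearing residues are cysteine (–SH) and methionine (–S–CH₃).
Of the listed options, only Met belongs to this group.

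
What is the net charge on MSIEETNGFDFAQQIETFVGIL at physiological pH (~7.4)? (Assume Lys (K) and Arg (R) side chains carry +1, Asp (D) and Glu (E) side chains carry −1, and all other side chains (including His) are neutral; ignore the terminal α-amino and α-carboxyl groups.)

Positive (K, R): none → +0.
Negative (D, E): E4, E5, D10, E16 → −4.
Net charge = (+0) + (−4) = −4.

-4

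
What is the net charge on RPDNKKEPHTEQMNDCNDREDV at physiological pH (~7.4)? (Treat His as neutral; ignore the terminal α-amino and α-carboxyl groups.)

-3

Near pH 7.4, K and R contribute +1 each, D and E contribute −1 each, and every other side chain (His included, as stated) is uncharged.
Positive (K, R): R1, K5, K6, R19 → +4.
Negative (D, E): D3, E7, E11, D15, D18, E20, D21 → −7.
Net charge = (+4) + (−7) = −3.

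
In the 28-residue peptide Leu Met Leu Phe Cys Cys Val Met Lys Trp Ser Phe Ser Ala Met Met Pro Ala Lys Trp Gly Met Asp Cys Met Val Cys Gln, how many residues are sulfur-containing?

10

Cysteine (C, thiol) and methionine (M, thioether) are the two sulfur-containing amino acids.
Matching residues: Met2, Cys5, Cys6, Met8, Met15, Met16, Met22, Cys24, Met25, Cys27.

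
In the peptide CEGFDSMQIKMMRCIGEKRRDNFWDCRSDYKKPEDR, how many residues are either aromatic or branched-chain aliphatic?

Aromatic: F, W, Y. Branched-chain aliphatic: I, L, V.
Aromatic residues here: F4, F23, W24, Y30 (4).
Branched-chain aliphatic residues here: I9, I15 (2).
The two groups share no amino acid, so total = 4 + 2 = 6.

6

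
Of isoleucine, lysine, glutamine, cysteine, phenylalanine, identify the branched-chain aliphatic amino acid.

isoleucine

V, L, and I make up the branched-chain aliphatic group.
Of the listed options, only isoleucine belongs to this group.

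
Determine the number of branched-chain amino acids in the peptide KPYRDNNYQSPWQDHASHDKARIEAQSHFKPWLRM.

The BCAAs are Val, Leu, and Ile — aliphatic side chains with a branch point.
Matching residues: I23, L33.

2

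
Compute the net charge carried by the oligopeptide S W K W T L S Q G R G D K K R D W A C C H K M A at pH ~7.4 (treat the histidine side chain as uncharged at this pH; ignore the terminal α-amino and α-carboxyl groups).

+4

The side chains ionized at physiological pH are Lys/Arg (+1) and Asp/Glu (−1); with His treated as neutral, nothing else contributes.
Positive (K, R): K3, R10, K13, K14, R15, K22 → +6.
Negative (D, E): D12, D16 → −2.
Net charge = (+6) + (−2) = +4.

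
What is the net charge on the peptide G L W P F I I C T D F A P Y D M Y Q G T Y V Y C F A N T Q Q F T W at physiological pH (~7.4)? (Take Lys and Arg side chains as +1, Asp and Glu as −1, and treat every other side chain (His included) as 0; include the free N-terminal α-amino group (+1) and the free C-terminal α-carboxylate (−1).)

-2

Positive (K, R): none → +0.
Negative (D, E): D10, D15 → −2.
The N-terminus (+1) and C-terminus (−1) cancel.
Net charge = (+0) + (−2) = −2.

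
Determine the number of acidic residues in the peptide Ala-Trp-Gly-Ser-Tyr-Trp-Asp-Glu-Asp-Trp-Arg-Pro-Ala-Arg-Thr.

3

The acidic residues are Asp (D) and Glu (E), whose side chains end in a carboxylate group.
Matching residues: Asp7, Glu8, Asp9.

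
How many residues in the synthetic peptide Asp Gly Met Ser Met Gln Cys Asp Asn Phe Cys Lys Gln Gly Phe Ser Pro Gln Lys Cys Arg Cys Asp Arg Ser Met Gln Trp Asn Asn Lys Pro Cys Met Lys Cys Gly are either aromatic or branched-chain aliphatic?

Aromatic: F, W, Y. Branched-chain aliphatic: I, L, V.
Aromatic residues here: Phe10, Phe15, Trp28 (3).
Branched-chain aliphatic residues here: none (0).
The two groups share no amino acid, so total = 3 + 0 = 3.

3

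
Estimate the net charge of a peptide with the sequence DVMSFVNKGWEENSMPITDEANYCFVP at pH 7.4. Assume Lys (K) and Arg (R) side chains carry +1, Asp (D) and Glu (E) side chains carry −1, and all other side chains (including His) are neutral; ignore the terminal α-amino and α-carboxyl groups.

Positive (K, R): K8 → +1.
Negative (D, E): D1, E11, E12, D19, E20 → −5.
Net charge = (+1) + (−5) = −4.

-4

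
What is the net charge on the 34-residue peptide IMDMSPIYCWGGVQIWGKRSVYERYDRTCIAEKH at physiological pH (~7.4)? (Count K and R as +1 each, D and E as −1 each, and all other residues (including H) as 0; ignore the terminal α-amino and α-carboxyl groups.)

+1

Positive (K, R): K18, R19, R24, R27, K33 → +5.
Negative (D, E): D3, E23, D26, E32 → −4.
Net charge = (+5) + (−4) = +1.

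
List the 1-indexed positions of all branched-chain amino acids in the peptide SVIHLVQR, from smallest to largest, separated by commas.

Valine (V), leucine (L), and isoleucine (I) are the branched-chain amino acids.
Matching residues: V2, I3, L5, V6.

2, 3, 5, 6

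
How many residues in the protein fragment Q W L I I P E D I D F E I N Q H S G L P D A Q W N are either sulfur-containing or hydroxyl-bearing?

Sulfur-containing: C, M. Hydroxyl-bearing: S, T, Y.
Sulfur-containing residues here: none (0).
Hydroxyl-bearing residues here: S17 (1).
The two groups share no amino acid, so total = 0 + 1 = 1.

1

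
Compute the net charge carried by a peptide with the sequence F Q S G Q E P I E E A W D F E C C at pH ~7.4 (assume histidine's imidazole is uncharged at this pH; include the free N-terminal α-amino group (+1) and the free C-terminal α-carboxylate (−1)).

The side chains ionized at physiological pH are Lys/Arg (+1) and Asp/Glu (−1); with His treated as neutral, nothing else contributes.
Positive (K, R): none → +0.
Negative (D, E): E6, E9, E10, D13, E15 → −5.
The N-terminus (+1) and C-terminus (−1) cancel.
Net charge = (+0) + (−5) = −5.

-5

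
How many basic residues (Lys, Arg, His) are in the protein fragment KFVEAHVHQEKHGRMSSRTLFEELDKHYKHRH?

Matching residues: K1, H6, H8, K11, H12, R14, R18, K26, H27, K29, H30, R31, H32.

13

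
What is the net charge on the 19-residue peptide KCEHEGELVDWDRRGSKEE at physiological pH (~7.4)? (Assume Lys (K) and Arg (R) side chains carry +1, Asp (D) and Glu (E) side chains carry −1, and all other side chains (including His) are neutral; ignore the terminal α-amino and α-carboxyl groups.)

-3

Positive (K, R): K1, R13, R14, K17 → +4.
Negative (D, E): E3, E5, E7, D10, D12, E18, E19 → −7.
Net charge = (+4) + (−7) = −3.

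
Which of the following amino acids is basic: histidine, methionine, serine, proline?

Lysine (K), arginine (R), and histidine (H) have basic, nitrogen-containing side chains.
Of the listed options, only histidine belongs to this group.

histidine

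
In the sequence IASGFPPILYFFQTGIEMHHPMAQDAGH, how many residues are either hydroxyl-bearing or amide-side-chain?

5

Hydroxyl-bearing: S, T, Y. Amide-side-chain: N, Q.
Hydroxyl-bearing residues here: S3, Y10, T14 (3).
Amide-side-chain residues here: Q13, Q24 (2).
The two groups share no amino acid, so total = 3 + 2 = 5.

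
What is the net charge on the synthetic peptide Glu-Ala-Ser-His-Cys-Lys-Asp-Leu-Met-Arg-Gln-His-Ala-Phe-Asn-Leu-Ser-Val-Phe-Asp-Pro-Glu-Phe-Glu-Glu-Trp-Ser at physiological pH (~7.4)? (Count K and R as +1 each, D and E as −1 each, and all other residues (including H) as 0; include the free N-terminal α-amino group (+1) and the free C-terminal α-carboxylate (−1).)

-4

Positive (K, R): Lys6, Arg10 → +2.
Negative (D, E): Glu1, Asp7, Asp20, Glu22, Glu24, Glu25 → −6.
The N-terminus (+1) and C-terminus (−1) cancel.
Net charge = (+2) + (−6) = −4.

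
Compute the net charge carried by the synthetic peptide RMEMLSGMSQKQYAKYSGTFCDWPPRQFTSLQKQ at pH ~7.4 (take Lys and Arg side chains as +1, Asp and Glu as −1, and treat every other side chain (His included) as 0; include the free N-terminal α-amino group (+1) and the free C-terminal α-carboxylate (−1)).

Positive (K, R): R1, K11, K15, R26, K33 → +5.
Negative (D, E): E3, D22 → −2.
The N-terminus (+1) and C-terminus (−1) cancel.
Net charge = (+5) + (−2) = +3.

+3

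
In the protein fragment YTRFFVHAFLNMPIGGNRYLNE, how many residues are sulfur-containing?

Only Cys (C) and Met (M) have a sulfur atom in the side chain.
Matching residues: M12.

1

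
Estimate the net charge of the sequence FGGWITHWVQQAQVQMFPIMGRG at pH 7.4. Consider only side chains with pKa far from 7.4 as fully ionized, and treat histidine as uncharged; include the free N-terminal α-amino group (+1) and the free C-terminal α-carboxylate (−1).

+1

At pH ~7.4 the Lys and Arg side chains are protonated (+1), the Asp and Glu side chains are deprotonated (−1), and with His taken as neutral all other side chains carry no charge.
Positive (K, R): R22 → +1.
Negative (D, E): none → −0.
The N-terminus (+1) and C-terminus (−1) cancel.
Net charge = (+1) + (−0) = +1.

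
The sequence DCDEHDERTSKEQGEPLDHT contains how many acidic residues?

8

Aspartate (D) and glutamate (E) have carboxylic-acid side chains and are the acidic amino acids.
Matching residues: D1, D3, E4, D6, E7, E12, E15, D18.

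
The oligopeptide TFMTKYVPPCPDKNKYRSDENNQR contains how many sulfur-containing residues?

2

Cysteine (C, thiol) and methionine (M, thioether) are the two sulfur-containing amino acids.
Matching residues: M3, C10.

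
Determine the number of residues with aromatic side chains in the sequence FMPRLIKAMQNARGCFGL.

2

Phenylalanine (F), tryptophan (W), and tyrosine (Y) have aromatic ring side chains.
Matching residues: F1, F16.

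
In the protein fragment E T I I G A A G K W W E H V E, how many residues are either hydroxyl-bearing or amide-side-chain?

Hydroxyl-bearing: S, T, Y. Amide-side-chain: N, Q.
Hydroxyl-bearing residues here: T2 (1).
Amide-side-chain residues here: none (0).
The two groups share no amino acid, so total = 1 + 0 = 1.

1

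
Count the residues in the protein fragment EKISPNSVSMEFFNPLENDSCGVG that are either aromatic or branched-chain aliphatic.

6

Aromatic: F, W, Y. Branched-chain aliphatic: I, L, V.
Aromatic residues here: F12, F13 (2).
Branched-chain aliphatic residues here: I3, V8, L16, V23 (4).
The two groups share no amino acid, so total = 2 + 4 = 6.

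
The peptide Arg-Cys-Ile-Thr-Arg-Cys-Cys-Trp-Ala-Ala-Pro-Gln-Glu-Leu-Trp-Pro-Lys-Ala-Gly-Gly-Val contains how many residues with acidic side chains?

1

Only D (aspartate) and E (glutamate) carry a side-chain carboxylic acid.
Matching residues: Glu13.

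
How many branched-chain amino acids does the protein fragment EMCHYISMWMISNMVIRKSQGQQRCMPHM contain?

The BCAAs are Val, Leu, and Ile — aliphatic side chains with a branch point.
Matching residues: I6, I11, V15, I16.

4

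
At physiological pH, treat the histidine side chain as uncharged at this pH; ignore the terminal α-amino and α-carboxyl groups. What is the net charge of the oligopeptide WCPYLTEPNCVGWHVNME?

-2

The side chains ionized at physiological pH are Lys/Arg (+1) and Asp/Glu (−1); with His treated as neutral, nothing else contributes.
Positive (K, R): none → +0.
Negative (D, E): E7, E18 → −2.
Net charge = (+0) + (−2) = −2.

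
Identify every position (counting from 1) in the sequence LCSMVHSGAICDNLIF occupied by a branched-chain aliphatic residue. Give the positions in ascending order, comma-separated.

Valine (V), leucine (L), and isoleucine (I) are the branched-chain amino acids.
Matching residues: L1, V5, I10, L14, I15.

1, 5, 10, 14, 15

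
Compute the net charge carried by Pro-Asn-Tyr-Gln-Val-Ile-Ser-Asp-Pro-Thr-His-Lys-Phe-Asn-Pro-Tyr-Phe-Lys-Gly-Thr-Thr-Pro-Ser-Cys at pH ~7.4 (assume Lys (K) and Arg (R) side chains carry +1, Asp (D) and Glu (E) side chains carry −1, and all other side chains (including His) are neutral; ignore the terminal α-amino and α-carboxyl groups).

Positive (K, R): Lys12, Lys18 → +2.
Negative (D, E): Asp8 → −1.
Net charge = (+2) + (−1) = +1.

+1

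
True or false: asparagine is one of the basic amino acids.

K, R, and H are the three residues with basic side chains (ε-amine, guanidinium, and imidazole respectively).
Asparagine is not in this group.

False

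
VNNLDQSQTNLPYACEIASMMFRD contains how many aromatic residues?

Phenylalanine (F), tryptophan (W), and tyrosine (Y) have aromatic ring side chains.
Matching residues: Y13, F22.

2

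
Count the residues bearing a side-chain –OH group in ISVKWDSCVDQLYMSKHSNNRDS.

Serine (S), threonine (T), and tyrosine (Y) each carry a hydroxyl group on the side chain.
Matching residues: S2, S7, Y13, S15, S18, S23.

6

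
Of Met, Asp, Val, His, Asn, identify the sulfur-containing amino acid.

Met

The sulfur-bearing residues are cysteine (–SH) and methionine (–S–CH₃).
Of the listed options, only Met belongs to this group.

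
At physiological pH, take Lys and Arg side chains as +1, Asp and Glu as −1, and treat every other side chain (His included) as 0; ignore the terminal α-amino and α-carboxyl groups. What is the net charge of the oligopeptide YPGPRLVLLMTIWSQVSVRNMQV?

+2

Positive (K, R): R5, R19 → +2.
Negative (D, E): none → −0.
Net charge = (+2) + (−0) = +2.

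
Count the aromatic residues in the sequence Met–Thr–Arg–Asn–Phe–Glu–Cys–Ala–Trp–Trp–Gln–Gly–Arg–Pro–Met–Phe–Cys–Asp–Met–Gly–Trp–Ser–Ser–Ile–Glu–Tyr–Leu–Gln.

6

F, W, and Y each carry an aromatic ring on the side chain.
Matching residues: Phe5, Trp9, Trp10, Phe16, Trp21, Tyr26.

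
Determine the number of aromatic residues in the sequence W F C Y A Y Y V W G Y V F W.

9

The aromatic amino acids are Phe (F, benzyl), Trp (W, indole), and Tyr (Y, phenol).
Matching residues: W1, F2, Y4, Y6, Y7, W9, Y11, F13, W14.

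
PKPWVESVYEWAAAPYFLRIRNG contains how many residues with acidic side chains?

2

Only D (aspartate) and E (glutamate) carry a side-chain carboxylic acid.
Matching residues: E6, E10.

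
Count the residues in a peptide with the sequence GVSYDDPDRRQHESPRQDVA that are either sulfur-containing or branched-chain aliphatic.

Sulfur-containing: C, M. Branched-chain aliphatic: I, L, V.
Sulfur-containing residues here: none (0).
Branched-chain aliphatic residues here: V2, V19 (2).
The two groups share no amino acid, so total = 0 + 2 = 2.

2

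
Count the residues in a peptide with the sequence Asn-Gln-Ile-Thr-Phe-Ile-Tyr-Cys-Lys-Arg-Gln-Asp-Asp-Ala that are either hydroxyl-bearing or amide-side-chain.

5

Hydroxyl-bearing: S, T, Y. Amide-side-chain: N, Q.
Hydroxyl-bearing residues here: Thr4, Tyr7 (2).
Amide-side-chain residues here: Asn1, Gln2, Gln11 (3).
The two groups share no amino acid, so total = 2 + 3 = 5.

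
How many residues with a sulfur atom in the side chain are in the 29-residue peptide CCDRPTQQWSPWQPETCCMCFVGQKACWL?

Only Cys (C) and Met (M) have a sulfur atom in the side chain.
Matching residues: C1, C2, C17, C18, M19, C20, C27.

7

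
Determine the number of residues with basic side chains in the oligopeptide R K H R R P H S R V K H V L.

9

K, R, and H are the three residues with basic side chains (ε-amine, guanidinium, and imidazole respectively).
Matching residues: R1, K2, H3, R4, R5, H7, R9, K11, H12.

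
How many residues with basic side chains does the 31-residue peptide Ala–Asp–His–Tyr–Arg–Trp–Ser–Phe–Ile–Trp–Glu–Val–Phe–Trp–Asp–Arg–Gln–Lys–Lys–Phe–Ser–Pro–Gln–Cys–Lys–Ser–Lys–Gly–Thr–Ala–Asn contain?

Lysine (K), arginine (R), and histidine (H) have basic, nitrogen-containing side chains.
Matching residues: His3, Arg5, Arg16, Lys18, Lys19, Lys25, Lys27.

7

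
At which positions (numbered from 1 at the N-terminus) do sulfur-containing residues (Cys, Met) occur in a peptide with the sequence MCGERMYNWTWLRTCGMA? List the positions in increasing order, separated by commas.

1, 2, 6, 15, 17

Matching residues: M1, C2, M6, C15, M17.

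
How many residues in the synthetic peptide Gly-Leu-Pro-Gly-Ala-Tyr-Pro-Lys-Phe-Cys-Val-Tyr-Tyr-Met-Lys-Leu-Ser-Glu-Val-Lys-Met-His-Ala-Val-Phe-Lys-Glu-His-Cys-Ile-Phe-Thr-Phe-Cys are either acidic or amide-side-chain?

Acidic: D, E. Amide-side-chain: N, Q.
Acidic residues here: Glu18, Glu27 (2).
Amide-side-chain residues here: none (0).
The two groups share no amino acid, so total = 2 + 0 = 2.

2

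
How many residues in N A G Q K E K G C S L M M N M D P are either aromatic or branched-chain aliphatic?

1

Aromatic: F, W, Y. Branched-chain aliphatic: I, L, V.
Aromatic residues here: none (0).
Branched-chain aliphatic residues here: L11 (1).
The two groups share no amino acid, so total = 0 + 1 = 1.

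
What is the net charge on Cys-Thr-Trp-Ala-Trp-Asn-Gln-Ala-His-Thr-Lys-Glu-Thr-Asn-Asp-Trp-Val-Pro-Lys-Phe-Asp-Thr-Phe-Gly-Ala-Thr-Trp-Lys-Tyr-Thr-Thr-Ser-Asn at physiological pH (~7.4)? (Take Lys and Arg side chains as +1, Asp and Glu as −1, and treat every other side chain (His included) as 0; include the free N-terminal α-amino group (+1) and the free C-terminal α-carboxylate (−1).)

0

Positive (K, R): Lys11, Lys19, Lys28 → +3.
Negative (D, E): Glu12, Asp15, Asp21 → −3.
The N-terminus (+1) and C-terminus (−1) cancel.
Net charge = (+3) + (−3) = 0.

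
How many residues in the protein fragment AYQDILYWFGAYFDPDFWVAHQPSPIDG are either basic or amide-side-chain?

3

Basic: H, K, R. Amide-side-chain: N, Q.
Basic residues here: H21 (1).
Amide-side-chain residues here: Q3, Q22 (2).
The two groups share no amino acid, so total = 1 + 2 = 3.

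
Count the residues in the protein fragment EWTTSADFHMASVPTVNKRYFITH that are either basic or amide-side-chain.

5

Basic: H, K, R. Amide-side-chain: N, Q.
Basic residues here: H9, K18, R19, H24 (4).
Amide-side-chain residues here: N17 (1).
The two groups share no amino acid, so total = 4 + 1 = 5.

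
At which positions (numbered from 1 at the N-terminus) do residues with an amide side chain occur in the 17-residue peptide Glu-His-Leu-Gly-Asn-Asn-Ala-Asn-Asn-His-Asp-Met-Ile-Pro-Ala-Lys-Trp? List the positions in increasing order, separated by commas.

5, 6, 8, 9

Asparagine (N) and glutamine (Q) have uncharged amide side chains.
Matching residues: Asn5, Asn6, Asn8, Asn9.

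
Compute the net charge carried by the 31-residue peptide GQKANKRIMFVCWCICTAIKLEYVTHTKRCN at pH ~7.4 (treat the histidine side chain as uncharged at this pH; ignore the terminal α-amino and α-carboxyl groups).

The side chains ionized at physiological pH are Lys/Arg (+1) and Asp/Glu (−1); with His treated as neutral, nothing else contributes.
Positive (K, R): K3, K6, R7, K20, K28, R29 → +6.
Negative (D, E): E22 → −1.
Net charge = (+6) + (−1) = +5.

+5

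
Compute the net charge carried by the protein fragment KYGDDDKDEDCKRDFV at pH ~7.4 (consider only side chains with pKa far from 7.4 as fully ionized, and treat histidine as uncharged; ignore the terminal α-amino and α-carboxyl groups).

The side chains ionized at physiological pH are Lys/Arg (+1) and Asp/Glu (−1); with His treated as neutral, nothing else contributes.
Positive (K, R): K1, K7, K12, R13 → +4.
Negative (D, E): D4, D5, D6, D8, E9, D10, D14 → −7.
Net charge = (+4) + (−7) = −3.

-3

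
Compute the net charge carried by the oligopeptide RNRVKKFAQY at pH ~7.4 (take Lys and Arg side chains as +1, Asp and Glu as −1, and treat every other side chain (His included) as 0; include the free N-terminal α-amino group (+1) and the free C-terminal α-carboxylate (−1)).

Positive (K, R): R1, R3, K5, K6 → +4.
Negative (D, E): none → −0.
The N-terminus (+1) and C-terminus (−1) cancel.
Net charge = (+4) + (−0) = +4.

+4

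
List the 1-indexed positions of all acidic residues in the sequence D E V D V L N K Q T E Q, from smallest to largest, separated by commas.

1, 2, 4, 11

The acidic residues are Asp (D) and Glu (E), whose side chains end in a carboxylate group.
Matching residues: D1, E2, D4, E11.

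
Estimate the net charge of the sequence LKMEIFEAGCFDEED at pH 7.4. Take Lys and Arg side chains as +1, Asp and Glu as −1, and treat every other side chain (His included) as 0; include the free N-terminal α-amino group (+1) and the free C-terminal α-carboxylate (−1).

-5

Positive (K, R): K2 → +1.
Negative (D, E): E4, E7, D12, E13, E14, D15 → −6.
The N-terminus (+1) and C-terminus (−1) cancel.
Net charge = (+1) + (−6) = −5.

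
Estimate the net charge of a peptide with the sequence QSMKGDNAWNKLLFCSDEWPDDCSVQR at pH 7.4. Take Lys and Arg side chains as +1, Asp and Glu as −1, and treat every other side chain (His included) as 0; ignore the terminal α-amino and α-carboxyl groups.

Positive (K, R): K4, K11, R27 → +3.
Negative (D, E): D6, D17, E18, D21, D22 → −5.
Net charge = (+3) + (−5) = −2.

-2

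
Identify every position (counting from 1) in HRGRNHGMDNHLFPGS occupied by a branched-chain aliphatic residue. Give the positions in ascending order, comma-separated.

The BCAAs are Val, Leu, and Ile — aliphatic side chains with a branch point.
Matching residues: L12.

12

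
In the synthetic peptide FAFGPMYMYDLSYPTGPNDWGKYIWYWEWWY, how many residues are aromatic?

The aromatic amino acids are Phe (F, benzyl), Trp (W, indole), and Tyr (Y, phenol).
Matching residues: F1, F3, Y7, Y9, Y13, W20, Y23, W25, Y26, W27, W29, W30, Y31.

13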